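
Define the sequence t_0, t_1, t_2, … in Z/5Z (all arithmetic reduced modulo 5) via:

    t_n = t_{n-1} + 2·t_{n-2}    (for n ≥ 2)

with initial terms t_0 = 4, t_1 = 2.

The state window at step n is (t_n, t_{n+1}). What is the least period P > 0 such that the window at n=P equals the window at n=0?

4

n=0: window = (4, 2)
n=1: window = (2, 0)
n=2: window = (0, 4)
n=3: window = (4, 4)
n=4: window = (4, 2)
window at n=4 equals window at n=0 → period = 4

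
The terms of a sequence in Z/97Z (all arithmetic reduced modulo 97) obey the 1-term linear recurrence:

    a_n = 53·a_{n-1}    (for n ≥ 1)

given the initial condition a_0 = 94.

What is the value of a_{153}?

a_1 = 53·94 = 35
a_2 = 53·35 = 12
a_3 = 53·12 = 54
a_4 = 53·54 = 49
a_5 = 53·49 = 75
a_6 = 53·75 = 95
a_7 = 53·95 = 88
a_8 = 53·88 = 8
a_9 = 53·8 = 36
a_10 = 53·36 = 65
a_11 = 53·65 = 50
a_12 = 53·50 = 31
a_13 = 53·31 = 91
a_14 = 53·91 = 70
a_15 = 53·70 = 24
a_16 = 53·24 = 11
a_17 = 53·11 = 1
a_18 = 53·1 = 53
a_19 = 53·53 = 93
a_20 = 53·93 = 79
a_21 = 53·79 = 16
a_22 = 53·16 = 72
a_23 = 53·72 = 33
a_24 = 53·33 = 3
a_25 = 53·3 = 62
a_26 = 53·62 = 85
a_27 = 53·85 = 43
a_28 = 53·43 = 48
a_29 = 53·48 = 22
a_30 = 53·22 = 2
a_31 = 53·2 = 9
a_32 = 53·9 = 89
a_33 = 53·89 = 61
a_34 = 53·61 = 32
a_35 = 53·32 = 47
a_36 = 53·47 = 66
a_37 = 53·66 = 6
a_38 = 53·6 = 27
a_39 = 53·27 = 73
a_40 = 53·73 = 86
a_41 = 53·86 = 96
a_42 = 53·96 = 44
a_43 = 53·44 = 4
a_44 = 53·4 = 18
a_45 = 53·18 = 81
a_46 = 53·81 = 25
a_47 = 53·25 = 64
a_48 = 53·64 = 94
(a_48) = (94) = (a_0), so the sequence has period 48.
153 ≡ 9 (mod 48), hence a_153 = a_9 = 36.

36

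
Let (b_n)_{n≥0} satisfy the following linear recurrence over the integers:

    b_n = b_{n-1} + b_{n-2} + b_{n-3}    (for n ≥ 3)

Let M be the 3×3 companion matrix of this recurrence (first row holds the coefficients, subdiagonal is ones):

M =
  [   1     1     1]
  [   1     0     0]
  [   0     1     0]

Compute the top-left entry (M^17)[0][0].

19513

(M^17)[0][0] is the top entry after applying M 17 times to the unit state (1, 0, 0). Equivalently it is h_{19} for the auxiliary sequence (h_n) obeying the same recurrence with h_2 = 1 and h_i = 0 for 0 ≤ i < 2:
h_3 = 1·1 + 1·0 + 1·0 = 1
h_4 = 1·1 + 1·1 + 1·0 = 2
h_5 = 1·2 + 1·1 + 1·1 = 4
h_6 = 1·4 + 1·2 + 1·1 = 7
h_7 = 1·7 + 1·4 + 1·2 = 13
h_8 = 1·13 + 1·7 + 1·4 = 24
h_9 = 1·24 + 1·13 + 1·7 = 44
h_10 = 1·44 + 1·24 + 1·13 = 81
h_11 = 1·81 + 1·44 + 1·24 = 149
h_12 = 1·149 + 1·81 + 1·44 = 274
h_13 = 1·274 + 1·149 + 1·81 = 504
h_14 = 1·504 + 1·274 + 1·149 = 927
h_15 = 1·927 + 1·504 + 1·274 = 1705
h_16 = 1·1705 + 1·927 + 1·504 = 3136
h_17 = 1·3136 + 1·1705 + 1·927 = 5768
h_18 = 1·5768 + 1·3136 + 1·1705 = 10609
h_19 = 1·10609 + 1·5768 + 1·3136 = 19513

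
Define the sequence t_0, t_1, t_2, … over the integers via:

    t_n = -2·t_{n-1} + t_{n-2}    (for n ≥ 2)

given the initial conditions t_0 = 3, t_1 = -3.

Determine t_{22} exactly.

t_2 = -2·-3 + 1·3 = 9
t_3 = -2·9 + 1·-3 = -21
t_4 = -2·-21 + 1·9 = 51
t_5 = -2·51 + 1·-21 = -123
t_6 = -2·-123 + 1·51 = 297
t_7 = -2·297 + 1·-123 = -717
t_8 = -2·-717 + 1·297 = 1731
t_9 = -2·1731 + 1·-717 = -4179
t_10 = -2·-4179 + 1·1731 = 10089
t_11 = -2·10089 + 1·-4179 = -24357
t_12 = -2·-24357 + 1·10089 = 58803
t_13 = -2·58803 + 1·-24357 = -141963
t_14 = -2·-141963 + 1·58803 = 342729
t_15 = -2·342729 + 1·-141963 = -827421
t_16 = -2·-827421 + 1·342729 = 1997571
t_17 = -2·1997571 + 1·-827421 = -4822563
t_18 = -2·-4822563 + 1·1997571 = 11642697
t_19 = -2·11642697 + 1·-4822563 = -28107957
t_20 = -2·-28107957 + 1·11642697 = 67858611
t_21 = -2·67858611 + 1·-28107957 = -163825179
t_22 = -2·-163825179 + 1·67858611 = 395508969

395508969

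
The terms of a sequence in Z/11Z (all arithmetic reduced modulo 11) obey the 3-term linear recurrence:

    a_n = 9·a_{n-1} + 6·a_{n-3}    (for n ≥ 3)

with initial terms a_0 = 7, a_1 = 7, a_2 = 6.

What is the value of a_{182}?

a_3 = 9·6 + 0·7 + 6·7 = 8
a_4 = 9·8 + 0·6 + 6·7 = 4
a_5 = 9·4 + 0·8 + 6·6 = 6
a_6 = 9·6 + 0·4 + 6·8 = 3
a_7 = 9·3 + 0·6 + 6·4 = 7
a_8 = 9·7 + 0·3 + 6·6 = 0
Continuing the recurrence:
  a_9 = 7;  a_10 = 6;  a_11 = 10;  a_12 = 0;  a_13 = 3;  a_14 = 10
  a_15 = 2;  a_16 = 3;  a_17 = 10;  a_18 = 3;  a_19 = 1;  a_20 = 3
  a_21 = 1;  a_22 = 4;  a_23 = 10;  a_24 = 8;  a_25 = 8;  a_26 = 0
  a_27 = 4;  a_28 = 7;  a_29 = 8;  a_30 = 8;  a_31 = 4;  a_32 = 7
  a_33 = 1;  a_34 = 0;  a_35 = 9;  a_36 = 10;  a_37 = 2;  a_38 = 6
  a_39 = 4;  a_40 = 4;  a_41 = 6;  a_42 = 1;  a_43 = 0;  a_44 = 3
  a_45 = 0;  a_46 = 0;  a_47 = 7;  a_48 = 8;  a_49 = 6;  a_50 = 8
  a_51 = 10;  a_52 = 5;  a_53 = 5;  a_54 = 6;  a_55 = 7;  a_56 = 5
  a_57 = 4;  a_58 = 1;  a_59 = 6;  a_60 = 1;  a_61 = 4;  a_62 = 6
  a_63 = 5;  a_64 = 3;  a_65 = 8;  a_66 = 3;  a_67 = 1;  a_68 = 2
  a_69 = 3;  a_70 = 0;  a_71 = 1;  a_72 = 5;  a_73 = 1;  a_74 = 4
  a_75 = 0;  a_76 = 6;  a_77 = 1;  a_78 = 9;  a_79 = 7;  a_80 = 3
  a_81 = 4;  a_82 = 1;  a_83 = 5;  a_84 = 3;  a_85 = 0;  a_86 = 8
  a_87 = 2;  a_88 = 7;  a_89 = 1;  a_90 = 10;  a_91 = 0;  a_92 = 6
  a_93 = 4;  a_94 = 3;  a_95 = 8;  a_96 = 8;  a_97 = 2;  a_98 = 0
  a_99 = 4;  a_100 = 4;  a_101 = 3;  a_102 = 7;  a_103 = 10;  a_104 = 9
  a_105 = 2;  a_106 = 1;  a_107 = 8;  a_108 = 7;  a_109 = 3;  a_110 = 9
  a_111 = 2;  a_112 = 3;  a_113 = 4;  a_114 = 4;  a_115 = 10;  a_116 = 4
  a_117 = 5;  a_118 = 6;  a_119 = 1;  a_120 = 6;  a_121 = 2;  a_122 = 2
  a_123 = 10;  a_124 = 3;  a_125 = 6;  a_126 = 4;  a_127 = 10;  a_128 = 5
  a_129 = 3;  a_130 = 10;  a_131 = 10;  a_132 = 9;  a_133 = 9;  a_134 = 9
  a_135 = 3;  a_136 = 4;  a_137 = 2;  a_138 = 3;  a_139 = 7;  a_140 = 9
  a_141 = 0;  a_142 = 9;  a_143 = 3;  a_144 = 5;  a_145 = 0;  a_146 = 7
  a_147 = 5;  a_148 = 1;  a_149 = 7;  a_150 = 5;  a_151 = 7;  a_152 = 6
  a_153 = 7;  a_154 = 6;  a_155 = 2;  a_156 = 5;  a_157 = 4;  a_158 = 4
  a_159 = 0;  a_160 = 2;  a_161 = 9;  a_162 = 4;  a_163 = 4;  a_164 = 2
  a_165 = 9;  a_166 = 6;  a_167 = 0;  a_168 = 10;  a_169 = 5;  a_170 = 1
  a_171 = 3;  a_172 = 2;  a_173 = 2;  a_174 = 3;  a_175 = 6;  a_176 = 0
  a_177 = 7;  a_178 = 0;  a_179 = 0;  a_180 = 9
a_181 = 9·9 + 0·0 + 6·0 = 4
a_182 = 9·4 + 0·9 + 6·0 = 3

3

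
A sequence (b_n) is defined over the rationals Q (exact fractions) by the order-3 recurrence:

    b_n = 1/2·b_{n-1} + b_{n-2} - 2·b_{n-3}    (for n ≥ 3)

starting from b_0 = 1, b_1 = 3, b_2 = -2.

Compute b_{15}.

5427/64

b_3 = 1/2·-2 + 1·3 + -2·1 = 0
b_4 = 1/2·0 + 1·-2 + -2·3 = -8
b_5 = 1/2·-8 + 1·0 + -2·-2 = 0
b_6 = 1/2·0 + 1·-8 + -2·0 = -8
b_7 = 1/2·-8 + 1·0 + -2·-8 = 12
b_8 = 1/2·12 + 1·-8 + -2·0 = -2
b_9 = 1/2·-2 + 1·12 + -2·-8 = 27
b_10 = 1/2·27 + 1·-2 + -2·12 = -25/2
b_11 = 1/2·-25/2 + 1·27 + -2·-2 = 99/4
b_12 = 1/2·99/4 + 1·-25/2 + -2·27 = -433/8
b_13 = 1/2·-433/8 + 1·99/4 + -2·-25/2 = 363/16
b_14 = 1/2·363/16 + 1·-433/8 + -2·99/4 = -2953/32
b_15 = 1/2·-2953/32 + 1·363/16 + -2·-433/8 = 5427/64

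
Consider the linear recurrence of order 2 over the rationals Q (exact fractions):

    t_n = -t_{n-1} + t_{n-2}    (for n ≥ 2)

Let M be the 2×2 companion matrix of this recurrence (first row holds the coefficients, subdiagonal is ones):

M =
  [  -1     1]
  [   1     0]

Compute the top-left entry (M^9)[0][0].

(M^9)[0][0] is the top entry after applying M 9 times to the unit state (1, 0). Equivalently it is h_{10} for the auxiliary sequence (h_n) obeying the same recurrence with h_1 = 1 and h_i = 0 for 0 ≤ i < 1:
h_2 = -1·1 + 1·0 = -1
h_3 = -1·-1 + 1·1 = 2
h_4 = -1·2 + 1·-1 = -3
h_5 = -1·-3 + 1·2 = 5
h_6 = -1·5 + 1·-3 = -8
h_7 = -1·-8 + 1·5 = 13
h_8 = -1·13 + 1·-8 = -21
h_9 = -1·-21 + 1·13 = 34
h_10 = -1·34 + 1·-21 = -55

-55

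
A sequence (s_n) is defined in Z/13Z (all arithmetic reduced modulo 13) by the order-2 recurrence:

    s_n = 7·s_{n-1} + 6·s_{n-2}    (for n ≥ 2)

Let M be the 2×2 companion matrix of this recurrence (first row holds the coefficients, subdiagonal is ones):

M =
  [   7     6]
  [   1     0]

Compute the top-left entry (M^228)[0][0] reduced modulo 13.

(M^228)[0][0] is the top entry after applying M 228 times to the unit state (1, 0). Equivalently it is h_{229} for the auxiliary sequence (h_n) obeying the same recurrence with h_1 = 1 and h_i = 0 for 0 ≤ i < 1:
h_2 = 7·1 + 6·0 = 7
h_3 = 7·7 + 6·1 = 3
h_4 = 7·3 + 6·7 = 11
h_5 = 7·11 + 6·3 = 4
h_6 = 7·4 + 6·11 = 3
h_7 = 7·3 + 6·4 = 6
Continuing the recurrence:
  h_8 = 8;  h_9 = 1;  h_10 = 3;  h_11 = 1;  h_12 = 12;  h_13 = 12
  h_14 = 0;  h_15 = 7;  h_16 = 10;  h_17 = 8;  h_18 = 12;  h_19 = 2
  h_20 = 8;  h_21 = 3;  h_22 = 4;  h_23 = 7;  h_24 = 8;  h_25 = 7
  h_26 = 6;  h_27 = 6;  h_28 = 0;  h_29 = 10;  h_30 = 5;  h_31 = 4
  h_32 = 6;  h_33 = 1;  h_34 = 4;  h_35 = 8;  h_36 = 2;  h_37 = 10
  h_38 = 4;  h_39 = 10;  h_40 = 3;  h_41 = 3;  h_42 = 0;  h_43 = 5
  h_44 = 9;  h_45 = 2;  h_46 = 3;  h_47 = 7;  h_48 = 2;  h_49 = 4
  h_50 = 1;  h_51 = 5;  h_52 = 2;  h_53 = 5;  h_54 = 8;  h_55 = 8
  h_56 = 0;  h_57 = 9;  h_58 = 11;  h_59 = 1;  h_60 = 8;  h_61 = 10
  h_62 = 1;  h_63 = 2;  h_64 = 7;  h_65 = 9;  h_66 = 1;  h_67 = 9
  h_68 = 4;  h_69 = 4;  h_70 = 0;  h_71 = 11;  h_72 = 12;  h_73 = 7
  h_74 = 4;  h_75 = 5;  h_76 = 7;  h_77 = 1;  h_78 = 10;  h_79 = 11
  h_80 = 7;  h_81 = 11;  h_82 = 2;  h_83 = 2;  h_84 = 0;  h_85 = 12
  h_86 = 6;  h_87 = 10;  h_88 = 2;  h_89 = 9;  h_90 = 10;  h_91 = 7
  h_92 = 5;  h_93 = 12;  h_94 = 10;  h_95 = 12;  h_96 = 1;  h_97 = 1
  h_98 = 0;  h_99 = 6;  h_100 = 3;  h_101 = 5;  h_102 = 1;  h_103 = 11
  h_104 = 5;  h_105 = 10;  h_106 = 9;  h_107 = 6;  h_108 = 5;  h_109 = 6
  h_110 = 7;  h_111 = 7;  h_112 = 0;  h_113 = 3;  h_114 = 8;  h_115 = 9
  h_116 = 7;  h_117 = 12;  h_118 = 9;  h_119 = 5;  h_120 = 11;  h_121 = 3
  h_122 = 9;  h_123 = 3;  h_124 = 10;  h_125 = 10;  h_126 = 0;  h_127 = 8
  h_128 = 4;  h_129 = 11;  h_130 = 10;  h_131 = 6;  h_132 = 11;  h_133 = 9
  h_134 = 12;  h_135 = 8;  h_136 = 11;  h_137 = 8;  h_138 = 5;  h_139 = 5
  h_140 = 0;  h_141 = 4;  h_142 = 2;  h_143 = 12;  h_144 = 5;  h_145 = 3
  h_146 = 12;  h_147 = 11;  h_148 = 6;  h_149 = 4;  h_150 = 12;  h_151 = 4
  h_152 = 9;  h_153 = 9;  h_154 = 0;  h_155 = 2;  h_156 = 1;  h_157 = 6
  h_158 = 9;  h_159 = 8;  h_160 = 6;  h_161 = 12;  h_162 = 3;  h_163 = 2
  h_164 = 6;  h_165 = 2;  h_166 = 11;  h_167 = 11;  h_168 = 0;  h_169 = 1
  h_170 = 7;  h_171 = 3;  h_172 = 11;  h_173 = 4;  h_174 = 3;  h_175 = 6
  h_176 = 8;  h_177 = 1;  h_178 = 3;  h_179 = 1;  h_180 = 12;  h_181 = 12
  h_182 = 0;  h_183 = 7;  h_184 = 10;  h_185 = 8;  h_186 = 12;  h_187 = 2
  h_188 = 8;  h_189 = 3;  h_190 = 4;  h_191 = 7;  h_192 = 8;  h_193 = 7
  h_194 = 6;  h_195 = 6;  h_196 = 0;  h_197 = 10;  h_198 = 5;  h_199 = 4
  h_200 = 6;  h_201 = 1;  h_202 = 4;  h_203 = 8;  h_204 = 2;  h_205 = 10
  h_206 = 4;  h_207 = 10;  h_208 = 3;  h_209 = 3;  h_210 = 0;  h_211 = 5
  h_212 = 9;  h_213 = 2;  h_214 = 3;  h_215 = 7;  h_216 = 2;  h_217 = 4
  h_218 = 1;  h_219 = 5;  h_220 = 2;  h_221 = 5;  h_222 = 8;  h_223 = 8
  h_224 = 0;  h_225 = 9;  h_226 = 11;  h_227 = 1
h_228 = 7·1 + 6·11 = 8
h_229 = 7·8 + 6·1 = 10

10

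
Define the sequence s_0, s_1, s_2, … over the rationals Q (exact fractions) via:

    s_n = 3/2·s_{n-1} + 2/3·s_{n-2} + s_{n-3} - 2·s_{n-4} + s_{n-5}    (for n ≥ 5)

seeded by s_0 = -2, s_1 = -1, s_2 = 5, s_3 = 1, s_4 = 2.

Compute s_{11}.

s_5 = 3/2·2 + 2/3·1 + 1·5 + -2·-1 + 1·-2 = 26/3
s_6 = 3/2·26/3 + 2/3·2 + 1·1 + -2·5 + 1·-1 = 13/3
s_7 = 3/2·13/3 + 2/3·26/3 + 1·2 + -2·1 + 1·5 = 311/18
s_8 = 3/2·311/18 + 2/3·13/3 + 1·26/3 + -2·2 + 1·1 = 1241/36
s_9 = 3/2·1241/36 + 2/3·311/18 + 1·13/3 + -2·26/3 + 1·2 = 11281/216
s_10 = 3/2·11281/216 + 2/3·1241/36 + 1·311/18 + -2·13/3 + 1·26/3 = 51235/432
s_11 = 3/2·51235/432 + 2/3·11281/216 + 1·1241/36 + -2·311/18 + 1·13/3 = 562379/2592

562379/2592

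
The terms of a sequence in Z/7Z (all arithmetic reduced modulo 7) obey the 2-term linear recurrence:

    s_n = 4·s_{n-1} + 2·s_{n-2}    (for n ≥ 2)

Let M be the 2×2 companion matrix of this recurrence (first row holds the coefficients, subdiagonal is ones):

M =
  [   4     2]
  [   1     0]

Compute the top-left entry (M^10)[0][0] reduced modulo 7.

6

(M^10)[0][0] is the top entry after applying M 10 times to the unit state (1, 0). Equivalently it is h_{11} for the auxiliary sequence (h_n) obeying the same recurrence with h_1 = 1 and h_i = 0 for 0 ≤ i < 1:
h_2 = 4·1 + 2·0 = 4
h_3 = 4·4 + 2·1 = 4
h_4 = 4·4 + 2·4 = 3
h_5 = 4·3 + 2·4 = 6
h_6 = 4·6 + 2·3 = 2
h_7 = 4·2 + 2·6 = 6
h_8 = 4·6 + 2·2 = 0
h_9 = 4·0 + 2·6 = 5
h_10 = 4·5 + 2·0 = 6
h_11 = 4·6 + 2·5 = 6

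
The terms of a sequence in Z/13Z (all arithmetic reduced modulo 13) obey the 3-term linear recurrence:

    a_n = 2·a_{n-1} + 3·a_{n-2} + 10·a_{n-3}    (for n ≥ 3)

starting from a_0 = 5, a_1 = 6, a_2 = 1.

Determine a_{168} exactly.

a_3 = 2·1 + 3·6 + 10·5 = 5
a_4 = 2·5 + 3·1 + 10·6 = 8
a_5 = 2·8 + 3·5 + 10·1 = 2
a_6 = 2·2 + 3·8 + 10·5 = 0
a_7 = 2·0 + 3·2 + 10·8 = 8
a_8 = 2·8 + 3·0 + 10·2 = 10
Continuing the recurrence:
  a_9 = 5;  a_10 = 3;  a_11 = 4;  a_12 = 2;  a_13 = 7;  a_14 = 8
  a_15 = 5;  a_16 = 0;  a_17 = 4;  a_18 = 6;  a_19 = 11;  a_20 = 2
  a_21 = 6;  a_22 = 11;  a_23 = 8;  a_24 = 5;  a_25 = 1;  a_26 = 6
  a_27 = 0;  a_28 = 2;  a_29 = 12;  a_30 = 4;  a_31 = 12;  a_32 = 0
  a_33 = 11;  a_34 = 12;  a_35 = 5;  a_36 = 0;  a_37 = 5;  a_38 = 8
  a_39 = 5;  a_40 = 6;  a_41 = 3;  a_42 = 9;  a_43 = 9;  a_44 = 10
  a_45 = 7;  a_46 = 4;  a_47 = 12;  a_48 = 2;  a_49 = 2;  a_50 = 0
  a_51 = 0;  a_52 = 7;  a_53 = 1;  a_54 = 10;  a_55 = 2;  a_56 = 5
  a_57 = 12;  a_58 = 7;  a_59 = 9;  a_60 = 3;  a_61 = 12;  a_62 = 6
  a_63 = 0;  a_64 = 8;  a_65 = 11;  a_66 = 7;  a_67 = 10;  a_68 = 8
  a_69 = 12;  a_70 = 5;  a_71 = 9;  a_72 = 10;  a_73 = 6;  a_74 = 2
  a_75 = 5;  a_76 = 11;  a_77 = 5;  a_78 = 2;  a_79 = 12;  a_80 = 2
  a_81 = 8;  a_82 = 12;  a_83 = 3;  a_84 = 5;  a_85 = 9;  a_86 = 11
  a_87 = 8;  a_88 = 9;  a_89 = 9;  a_90 = 8;  a_91 = 3;  a_92 = 3
  a_93 = 4;  a_94 = 8;  a_95 = 6;  a_96 = 11;  a_97 = 3;  a_98 = 8
  a_99 = 5;  a_100 = 12;  a_101 = 2;  a_102 = 12;  a_103 = 7;  a_104 = 5
  a_105 = 8;  a_106 = 10;  a_107 = 3;  a_108 = 12;  a_109 = 3;  a_110 = 7
  a_111 = 0;  a_112 = 12;  a_113 = 3;  a_114 = 3;  a_115 = 5;  a_116 = 10
  a_117 = 0;  a_118 = 2;  a_119 = 0;  a_120 = 6;  a_121 = 6;  a_122 = 4
  a_123 = 8;  a_124 = 10;  a_125 = 6;  a_126 = 5;  a_127 = 11;  a_128 = 6
  a_129 = 4;  a_130 = 6;  a_131 = 6;  a_132 = 5;  a_133 = 10;  a_134 = 4
  a_135 = 10;  a_136 = 2;  a_137 = 9;  a_138 = 7;  a_139 = 9;  a_140 = 12
  a_141 = 4;  a_142 = 4;  a_143 = 10;  a_144 = 7;  a_145 = 6;  a_146 = 3
  a_147 = 3;  a_148 = 10;  a_149 = 7;  a_150 = 9;  a_151 = 9;  a_152 = 11
  a_153 = 9;  a_154 = 11;  a_155 = 3;  a_156 = 12;  a_157 = 0;  a_158 = 1
  a_159 = 5;  a_160 = 0;  a_161 = 12;  a_162 = 9;  a_163 = 2;  a_164 = 8
  a_165 = 8;  a_166 = 8
a_167 = 2·8 + 3·8 + 10·8 = 3
a_168 = 2·3 + 3·8 + 10·8 = 6

6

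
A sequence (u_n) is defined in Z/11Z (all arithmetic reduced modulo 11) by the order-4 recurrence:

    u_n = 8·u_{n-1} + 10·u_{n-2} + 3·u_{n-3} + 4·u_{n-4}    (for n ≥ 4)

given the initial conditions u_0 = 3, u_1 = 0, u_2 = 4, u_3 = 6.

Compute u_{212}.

u_4 = 8·6 + 10·4 + 3·0 + 4·3 = 1
u_5 = 8·1 + 10·6 + 3·4 + 4·0 = 3
u_6 = 8·3 + 10·1 + 3·6 + 4·4 = 2
u_7 = 8·2 + 10·3 + 3·1 + 4·6 = 7
u_8 = 8·7 + 10·2 + 3·3 + 4·1 = 1
u_9 = 8·1 + 10·7 + 3·2 + 4·3 = 8
Continuing the recurrence:
  u_10 = 4;  u_11 = 0;  u_12 = 2;  u_13 = 5;  u_14 = 10;  u_15 = 4
  u_16 = 1;  u_17 = 10;  u_18 = 10;  u_19 = 1;  u_20 = 10;  u_21 = 6
  u_22 = 4;  u_23 = 5;  u_24 = 6;  u_25 = 2;  u_26 = 8;  u_27 = 1
  u_28 = 8;  u_29 = 7;  u_30 = 6;  u_31 = 3;  u_32 = 5;  u_33 = 6
  u_34 = 10;  u_35 = 2;  u_36 = 0;  u_37 = 8;  u_38 = 0;  u_39 = 0
  u_40 = 2;  u_41 = 4;  u_42 = 8;  u_43 = 0;  u_44 = 1;  u_45 = 4
  u_46 = 8;  u_47 = 8;  u_48 = 6;  u_49 = 3;  u_50 = 8;  u_51 = 1
  u_52 = 0;  u_53 = 2;  u_54 = 7;  u_55 = 3;  u_56 = 1;  u_57 = 1
  u_58 = 0;  u_59 = 3;  u_60 = 9;  u_61 = 7;  u_62 = 1;  u_63 = 7
  u_64 = 2;  u_65 = 7;  u_66 = 2;  u_67 = 10;  u_68 = 8;  u_69 = 0
  u_70 = 8;  u_71 = 7;  u_72 = 3;  u_73 = 8;  u_74 = 4;  u_75 = 6
  u_76 = 3;  u_77 = 7;  u_78 = 10;  u_79 = 7;  u_80 = 2;  u_81 = 1
  u_82 = 1;  u_83 = 8;  u_84 = 8;  u_85 = 8;  u_86 = 7;  u_87 = 5
  u_88 = 1;  u_89 = 1;  u_90 = 6;  u_91 = 4;  u_92 = 0;  u_93 = 7
  u_94 = 4;  u_95 = 8;  u_96 = 4;  u_97 = 9;  u_98 = 9;  u_99 = 8
  u_100 = 10;  u_101 = 3;  u_102 = 8;  u_103 = 2;  u_104 = 2;  u_105 = 6
  u_106 = 7;  u_107 = 9;  u_108 = 3;  u_109 = 5;  u_110 = 4;  u_111 = 6
  u_112 = 5;  u_113 = 0;  u_114 = 7;  u_115 = 7;  u_116 = 3;  u_117 = 5
  u_118 = 9;  u_119 = 5;  u_120 = 3;  u_121 = 0;  u_122 = 4;  u_123 = 6
  u_124 = 1;  u_125 = 3;  u_126 = 2;  u_127 = 7;  u_128 = 1;  u_129 = 8
  u_130 = 4;  u_131 = 0;  u_132 = 2;  u_133 = 5;  u_134 = 10;  u_135 = 4
  u_136 = 1;  u_137 = 10;  u_138 = 10;  u_139 = 1;  u_140 = 10;  u_141 = 6
  u_142 = 4;  u_143 = 5;  u_144 = 6;  u_145 = 2;  u_146 = 8;  u_147 = 1
  u_148 = 8;  u_149 = 7;  u_150 = 6;  u_151 = 3;  u_152 = 5;  u_153 = 6
  u_154 = 10;  u_155 = 2;  u_156 = 0;  u_157 = 8;  u_158 = 0;  u_159 = 0
  u_160 = 2;  u_161 = 4;  u_162 = 8;  u_163 = 0;  u_164 = 1;  u_165 = 4
  u_166 = 8;  u_167 = 8;  u_168 = 6;  u_169 = 3;  u_170 = 8;  u_171 = 1
  u_172 = 0;  u_173 = 2;  u_174 = 7;  u_175 = 3;  u_176 = 1;  u_177 = 1
  u_178 = 0;  u_179 = 3;  u_180 = 9;  u_181 = 7;  u_182 = 1;  u_183 = 7
  u_184 = 2;  u_185 = 7;  u_186 = 2;  u_187 = 10;  u_188 = 8;  u_189 = 0
  u_190 = 8;  u_191 = 7;  u_192 = 3;  u_193 = 8;  u_194 = 4;  u_195 = 6
  u_196 = 3;  u_197 = 7;  u_198 = 10;  u_199 = 7;  u_200 = 2;  u_201 = 1
  u_202 = 1;  u_203 = 8;  u_204 = 8;  u_205 = 8;  u_206 = 7;  u_207 = 5
  u_208 = 1;  u_209 = 1;  u_210 = 6
u_211 = 8·6 + 10·1 + 3·1 + 4·5 = 4
u_212 = 8·4 + 10·6 + 3·1 + 4·1 = 0

0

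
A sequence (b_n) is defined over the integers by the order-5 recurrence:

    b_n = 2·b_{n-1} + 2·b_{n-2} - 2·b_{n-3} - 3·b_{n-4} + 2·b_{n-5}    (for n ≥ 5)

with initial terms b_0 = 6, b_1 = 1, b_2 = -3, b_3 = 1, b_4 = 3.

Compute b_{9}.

b_5 = 2·3 + 2·1 + -2·-3 + -3·1 + 2·6 = 23
b_6 = 2·23 + 2·3 + -2·1 + -3·-3 + 2·1 = 61
b_7 = 2·61 + 2·23 + -2·3 + -3·1 + 2·-3 = 153
b_8 = 2·153 + 2·61 + -2·23 + -3·3 + 2·1 = 375
b_9 = 2·375 + 2·153 + -2·61 + -3·23 + 2·3 = 871

871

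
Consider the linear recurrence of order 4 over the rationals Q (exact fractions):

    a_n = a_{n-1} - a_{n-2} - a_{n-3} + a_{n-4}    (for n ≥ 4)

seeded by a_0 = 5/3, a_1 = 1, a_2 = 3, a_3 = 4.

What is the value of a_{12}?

-95/3

a_4 = 1·4 + -1·3 + -1·1 + 1·5/3 = 5/3
a_5 = 1·5/3 + -1·4 + -1·3 + 1·1 = -13/3
a_6 = 1·-13/3 + -1·5/3 + -1·4 + 1·3 = -7
a_7 = 1·-7 + -1·-13/3 + -1·5/3 + 1·4 = -1/3
a_8 = 1·-1/3 + -1·-7 + -1·-13/3 + 1·5/3 = 38/3
a_9 = 1·38/3 + -1·-1/3 + -1·-7 + 1·-13/3 = 47/3
a_10 = 1·47/3 + -1·38/3 + -1·-1/3 + 1·-7 = -11/3
a_11 = 1·-11/3 + -1·47/3 + -1·38/3 + 1·-1/3 = -97/3
a_12 = 1·-97/3 + -1·-11/3 + -1·47/3 + 1·38/3 = -95/3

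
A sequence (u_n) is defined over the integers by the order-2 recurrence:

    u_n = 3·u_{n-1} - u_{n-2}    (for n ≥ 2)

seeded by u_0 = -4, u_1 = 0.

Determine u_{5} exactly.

u_2 = 3·0 + -1·-4 = 4
u_3 = 3·4 + -1·0 = 12
u_4 = 3·12 + -1·4 = 32
u_5 = 3·32 + -1·12 = 84

84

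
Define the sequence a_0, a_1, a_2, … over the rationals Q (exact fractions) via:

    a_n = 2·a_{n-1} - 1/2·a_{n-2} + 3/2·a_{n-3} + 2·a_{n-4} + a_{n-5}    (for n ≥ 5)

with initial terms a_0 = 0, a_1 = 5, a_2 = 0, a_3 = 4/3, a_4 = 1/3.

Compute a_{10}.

4689/8

a_5 = 2·1/3 + -1/2·4/3 + 3/2·0 + 2·5 + 1·0 = 10
a_6 = 2·10 + -1/2·1/3 + 3/2·4/3 + 2·0 + 1·5 = 161/6
a_7 = 2·161/6 + -1/2·10 + 3/2·1/3 + 2·4/3 + 1·0 = 311/6
a_8 = 2·311/6 + -1/2·161/6 + 3/2·10 + 2·1/3 + 1·4/3 = 429/4
a_9 = 2·429/4 + -1/2·311/6 + 3/2·161/6 + 2·10 + 1·1/3 = 1495/6
a_10 = 2·1495/6 + -1/2·429/4 + 3/2·311/6 + 2·161/6 + 1·10 = 4689/8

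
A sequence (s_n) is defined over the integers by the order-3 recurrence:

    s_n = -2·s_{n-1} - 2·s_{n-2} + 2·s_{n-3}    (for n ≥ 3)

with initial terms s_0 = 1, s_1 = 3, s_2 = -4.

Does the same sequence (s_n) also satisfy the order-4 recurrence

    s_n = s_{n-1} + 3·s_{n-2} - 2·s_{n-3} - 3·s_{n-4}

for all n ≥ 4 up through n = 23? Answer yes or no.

Terms s_0..s_23: 1, 3, -4, 4, 6, -28, 52, -36, -88, 352, -600, 320, 1264, -4368, 6848, -2432, -17568, 53696, -77120, 11712, 238208, -654080, 855168, 74240
n=4: candidate gives -17, actual s_4 = 6 ✗

no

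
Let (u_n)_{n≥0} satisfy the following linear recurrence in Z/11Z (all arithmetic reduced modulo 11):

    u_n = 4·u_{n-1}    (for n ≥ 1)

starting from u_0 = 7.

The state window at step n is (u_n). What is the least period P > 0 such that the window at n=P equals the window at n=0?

5

n=0: window = (7)
n=1: window = (6)
n=2: window = (2)
n=3: window = (8)
n=4: window = (10)
n=5: window = (7)
window at n=5 equals window at n=0 → period = 5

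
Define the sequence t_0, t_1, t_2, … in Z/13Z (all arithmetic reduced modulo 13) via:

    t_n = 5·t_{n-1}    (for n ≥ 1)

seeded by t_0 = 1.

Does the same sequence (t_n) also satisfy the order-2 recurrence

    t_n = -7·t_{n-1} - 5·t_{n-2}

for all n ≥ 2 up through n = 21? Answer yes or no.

yes

Terms t_0..t_21: 1, 5, 12, 8, 1, 5, 12, 8, 1, 5, 12, 8, 1, 5, 12, 8, 1, 5, 12, 8, 1, 5
n=2: candidate gives 12, actual t_2 = 12 ✓
n=3: candidate gives 8, actual t_3 = 8 ✓
n=4: candidate gives 1, actual t_4 = 1 ✓
n=5: candidate gives 5, actual t_5 = 5 ✓
n=6: candidate gives 12, actual t_6 = 12 ✓
n=7: candidate gives 8, actual t_7 = 8 ✓
n=8: candidate gives 1, actual t_8 = 1 ✓
n=9: candidate gives 5, actual t_9 = 5 ✓
n=10: candidate gives 12, actual t_10 = 12 ✓
n=11: candidate gives 8, actual t_11 = 8 ✓
n=12: candidate gives 1, actual t_12 = 1 ✓
n=13: candidate gives 5, actual t_13 = 5 ✓
n=14: candidate gives 12, actual t_14 = 12 ✓
n=15: candidate gives 8, actual t_15 = 8 ✓
n=16: candidate gives 1, actual t_16 = 1 ✓
n=17: candidate gives 5, actual t_17 = 5 ✓
n=18: candidate gives 12, actual t_18 = 12 ✓
n=19: candidate gives 8, actual t_19 = 8 ✓
n=20: candidate gives 1, actual t_20 = 1 ✓
n=21: candidate gives 5, actual t_21 = 5 ✓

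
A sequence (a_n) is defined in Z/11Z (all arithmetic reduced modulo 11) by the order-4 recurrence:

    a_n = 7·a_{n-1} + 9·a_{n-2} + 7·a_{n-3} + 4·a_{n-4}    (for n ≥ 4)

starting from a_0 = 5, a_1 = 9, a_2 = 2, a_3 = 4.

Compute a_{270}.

1

a_4 = 7·4 + 9·2 + 7·9 + 4·5 = 8
a_5 = 7·8 + 9·4 + 7·2 + 4·9 = 10
a_6 = 7·10 + 9·8 + 7·4 + 4·2 = 2
a_7 = 7·2 + 9·10 + 7·8 + 4·4 = 0
a_8 = 7·0 + 9·2 + 7·10 + 4·8 = 10
a_9 = 7·10 + 9·0 + 7·2 + 4·10 = 3
a_10 = 7·3 + 9·10 + 7·0 + 4·2 = 9
a_11 = 7·9 + 9·3 + 7·10 + 4·0 = 6
a_12 = 7·6 + 9·9 + 7·3 + 4·10 = 8
a_13 = 7·8 + 9·6 + 7·9 + 4·3 = 9
a_14 = 7·9 + 9·8 + 7·6 + 4·9 = 4
a_15 = 7·4 + 9·9 + 7·8 + 4·6 = 2
a_16 = 7·2 + 9·4 + 7·9 + 4·8 = 2
a_17 = 7·2 + 9·2 + 7·4 + 4·9 = 8
a_18 = 7·8 + 9·2 + 7·2 + 4·4 = 5
a_19 = 7·5 + 9·8 + 7·2 + 4·2 = 8
a_20 = 7·8 + 9·5 + 7·8 + 4·2 = 0
a_21 = 7·0 + 9·8 + 7·5 + 4·8 = 7
a_22 = 7·7 + 9·0 + 7·8 + 4·5 = 4
a_23 = 7·4 + 9·7 + 7·0 + 4·8 = 2
a_24 = 7·2 + 9·4 + 7·7 + 4·0 = 0
a_25 = 7·0 + 9·2 + 7·4 + 4·7 = 8
a_26 = 7·8 + 9·0 + 7·2 + 4·4 = 9
a_27 = 7·9 + 9·8 + 7·0 + 4·2 = 0
a_28 = 7·0 + 9·9 + 7·8 + 4·0 = 5
a_29 = 7·5 + 9·0 + 7·9 + 4·8 = 9
a_30 = 7·9 + 9·5 + 7·0 + 4·9 = 1
a_31 = 7·1 + 9·9 + 7·5 + 4·0 = 2
a_32 = 7·2 + 9·1 + 7·9 + 4·5 = 7
a_33 = 7·7 + 9·2 + 7·1 + 4·9 = 0
a_34 = 7·0 + 9·7 + 7·2 + 4·1 = 4
a_35 = 7·4 + 9·0 + 7·7 + 4·2 = 8
a_36 = 7·8 + 9·4 + 7·0 + 4·7 = 10
a_37 = 7·10 + 9·8 + 7·4 + 4·0 = 5
a_38 = 7·5 + 9·10 + 7·8 + 4·4 = 10
a_39 = 7·10 + 9·5 + 7·10 + 4·8 = 8
a_40 = 7·8 + 9·10 + 7·5 + 4·10 = 1
a_41 = 7·1 + 9·8 + 7·10 + 4·5 = 4
a_42 = 7·4 + 9·1 + 7·8 + 4·10 = 1
a_43 = 7·1 + 9·4 + 7·1 + 4·8 = 5
a_44 = 7·5 + 9·1 + 7·4 + 4·1 = 10
a_45 = 7·10 + 9·5 + 7·1 + 4·4 = 6
a_46 = 7·6 + 9·10 + 7·5 + 4·1 = 6
a_47 = 7·6 + 9·6 + 7·10 + 4·5 = 10
a_48 = 7·10 + 9·6 + 7·6 + 4·10 = 8
a_49 = 7·8 + 9·10 + 7·6 + 4·6 = 3
a_50 = 7·3 + 9·8 + 7·10 + 4·6 = 0
a_51 = 7·0 + 9·3 + 7·8 + 4·10 = 2
a_52 = 7·2 + 9·0 + 7·3 + 4·8 = 1
a_53 = 7·1 + 9·2 + 7·0 + 4·3 = 4
a_54 = 7·4 + 9·1 + 7·2 + 4·0 = 7
a_55 = 7·7 + 9·4 + 7·1 + 4·2 = 1
a_56 = 7·1 + 9·7 + 7·4 + 4·1 = 3
a_57 = 7·3 + 9·1 + 7·7 + 4·4 = 7
a_58 = 7·7 + 9·3 + 7·1 + 4·7 = 1
a_59 = 7·1 + 9·7 + 7·3 + 4·1 = 7
a_60 = 7·7 + 9·1 + 7·7 + 4·3 = 9
a_61 = 7·9 + 9·7 + 7·1 + 4·7 = 7
a_62 = 7·7 + 9·9 + 7·7 + 4·1 = 7
a_63 = 7·7 + 9·7 + 7·9 + 4·7 = 5
a_64 = 7·5 + 9·7 + 7·7 + 4·9 = 7
a_65 = 7·7 + 9·5 + 7·7 + 4·7 = 6
a_66 = 7·6 + 9·7 + 7·5 + 4·7 = 3
a_67 = 7·3 + 9·6 + 7·7 + 4·5 = 1
a_68 = 7·1 + 9·3 + 7·6 + 4·7 = 5
a_69 = 7·5 + 9·1 + 7·3 + 4·6 = 1
a_70 = 7·1 + 9·5 + 7·1 + 4·3 = 5
a_71 = 7·5 + 9·1 + 7·5 + 4·1 = 6
a_72 = 7·6 + 9·5 + 7·1 + 4·5 = 4
a_73 = 7·4 + 9·6 + 7·5 + 4·1 = 0
a_74 = 7·0 + 9·4 + 7·6 + 4·5 = 10
a_75 = 7·10 + 9·0 + 7·4 + 4·6 = 1
a_76 = 7·1 + 9·10 + 7·0 + 4·4 = 3
a_77 = 7·3 + 9·1 + 7·10 + 4·0 = 1
a_78 = 7·1 + 9·3 + 7·1 + 4·10 = 4
a_79 = 7·4 + 9·1 + 7·3 + 4·1 = 7
a_80 = 7·7 + 9·4 + 7·1 + 4·3 = 5
a_81 = 7·5 + 9·7 + 7·4 + 4·1 = 9
a_82 = 7·9 + 9·5 + 7·7 + 4·4 = 8
a_83 = 7·8 + 9·9 + 7·5 + 4·7 = 2
a_84 = 7·2 + 9·8 + 7·9 + 4·5 = 4
a_85 = 7·4 + 9·2 + 7·8 + 4·9 = 6
a_86 = 7·6 + 9·4 + 7·2 + 4·8 = 3
a_87 = 7·3 + 9·6 + 7·4 + 4·2 = 1
a_88 = 7·1 + 9·3 + 7·6 + 4·4 = 4
a_89 = 7·4 + 9·1 + 7·3 + 4·6 = 5
a_90 = 7·5 + 9·4 + 7·1 + 4·3 = 2
a_91 = 7·2 + 9·5 + 7·4 + 4·1 = 3
a_92 = 7·3 + 9·2 + 7·5 + 4·4 = 2
a_93 = 7·2 + 9·3 + 7·2 + 4·5 = 9
a_94 = 7·9 + 9·2 + 7·3 + 4·2 = 0
a_95 = 7·0 + 9·9 + 7·2 + 4·3 = 8
a_96 = 7·8 + 9·0 + 7·9 + 4·2 = 6
a_97 = 7·6 + 9·8 + 7·0 + 4·9 = 7
a_98 = 7·7 + 9·6 + 7·8 + 4·0 = 5
a_99 = 7·5 + 9·7 + 7·6 + 4·8 = 7
a_100 = 7·7 + 9·5 + 7·7 + 4·6 = 2
a_101 = 7·2 + 9·7 + 7·5 + 4·7 = 8
a_102 = 7·8 + 9·2 + 7·7 + 4·5 = 0
a_103 = 7·0 + 9·8 + 7·2 + 4·7 = 4
a_104 = 7·4 + 9·0 + 7·8 + 4·2 = 4
a_105 = 7·4 + 9·4 + 7·0 + 4·8 = 8
a_106 = 7·8 + 9·4 + 7·4 + 4·0 = 10
a_107 = 7·10 + 9·8 + 7·4 + 4·4 = 10
a_108 = 7·10 + 9·10 + 7·8 + 4·4 = 1
a_109 = 7·1 + 9·10 + 7·10 + 4·8 = 1
a_110 = 7·1 + 9·1 + 7·10 + 4·10 = 5
a_111 = 7·5 + 9·1 + 7·1 + 4·10 = 3
a_112 = 7·3 + 9·5 + 7·1 + 4·1 = 0
a_113 = 7·0 + 9·3 + 7·5 + 4·1 = 0
a_114 = 7·0 + 9·0 + 7·3 + 4·5 = 8
a_115 = 7·8 + 9·0 + 7·0 + 4·3 = 2
a_116 = 7·2 + 9·8 + 7·0 + 4·0 = 9
a_117 = 7·9 + 9·2 + 7·8 + 4·0 = 5
a_118 = 7·5 + 9·9 + 7·2 + 4·8 = 8
a_119 = 7·8 + 9·5 + 7·9 + 4·2 = 7
a_120 = 7·7 + 9·8 + 7·5 + 4·9 = 5
a_121 = 7·5 + 9·7 + 7·8 + 4·5 = 9
a_122 = 7·9 + 9·5 + 7·7 + 4·8 = 2
a_123 = 7·2 + 9·9 + 7·5 + 4·7 = 4
(a_120, a_121, a_122, a_123) = (5, 9, 2, 4) = (a_0, a_1, a_2, a_3), so the sequence has period 120.
270 ≡ 30 (mod 120), hence a_270 = a_30 = 1.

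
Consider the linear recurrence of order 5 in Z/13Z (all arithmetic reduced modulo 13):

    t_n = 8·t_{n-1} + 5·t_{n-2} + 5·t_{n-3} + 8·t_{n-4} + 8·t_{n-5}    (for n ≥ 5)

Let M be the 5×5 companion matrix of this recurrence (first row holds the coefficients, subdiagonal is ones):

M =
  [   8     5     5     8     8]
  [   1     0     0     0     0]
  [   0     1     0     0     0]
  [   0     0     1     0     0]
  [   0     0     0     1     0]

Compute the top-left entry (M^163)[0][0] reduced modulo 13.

(M^163)[0][0] is the top entry after applying M 163 times to the unit state (1, 0, 0, 0, 0). Equivalently it is h_{167} for the auxiliary sequence (h_n) obeying the same recurrence with h_4 = 1 and h_i = 0 for 0 ≤ i < 4:
h_5 = 8·1 + 5·0 + 5·0 + 8·0 + 8·0 = 8
h_6 = 8·8 + 5·1 + 5·0 + 8·0 + 8·0 = 4
h_7 = 8·4 + 5·8 + 5·1 + 8·0 + 8·0 = 12
h_8 = 8·12 + 5·4 + 5·8 + 8·1 + 8·0 = 8
h_9 = 8·8 + 5·12 + 5·4 + 8·8 + 8·1 = 8
h_10 = 8·8 + 5·8 + 5·12 + 8·4 + 8·8 = 0
Continuing the recurrence:
  h_11 = 0;  h_12 = 5;  h_13 = 12;  h_14 = 3;  h_15 = 5;  h_16 = 12
  h_17 = 12;  h_18 = 2;  h_19 = 5;  h_20 = 12;  h_21 = 11;  h_22 = 12
  h_23 = 7;  h_24 = 8;  h_25 = 5;  h_26 = 0;  h_27 = 9;  h_28 = 9
  h_29 = 0;  h_30 = 0;  h_31 = 0;  h_32 = 1;  h_33 = 2;  h_34 = 8
  h_35 = 1;  h_36 = 1;  h_37 = 12;  h_38 = 4;  h_39 = 0;  h_40 = 5
  h_41 = 8;  h_42 = 9;  h_43 = 0;  h_44 = 8;  h_45 = 5;  h_46 = 8
  h_47 = 6;  h_48 = 8;  h_49 = 4;  h_50 = 11;  h_51 = 0;  h_52 = 5
  h_53 = 9;  h_54 = 9;  h_55 = 9;  h_56 = 7;  h_57 = 11;  h_58 = 0
  h_59 = 0;  h_60 = 1;  h_61 = 9;  h_62 = 9;  h_63 = 5;  h_64 = 8
  h_65 = 6;  h_66 = 10;  h_67 = 2;  h_68 = 5;  h_69 = 4;  h_70 = 0
  h_71 = 11;  h_72 = 8;  h_73 = 9;  h_74 = 4;  h_75 = 10;  h_76 = 11
  h_77 = 8;  h_78 = 0;  h_79 = 12;  h_80 = 5;  h_81 = 5;  h_82 = 7
  h_83 = 7;  h_84 = 5;  h_85 = 8;  h_86 = 12;  h_87 = 0;  h_88 = 1
  h_89 = 3;  h_90 = 7;  h_91 = 3;  h_92 = 4;  h_93 = 10;  h_94 = 0
  h_95 = 7;  h_96 = 6;  h_97 = 0;  h_98 = 2;  h_99 = 11;  h_100 = 7
  h_101 = 0;  h_102 = 2;  h_103 = 12;  h_104 = 3;  h_105 = 7;  h_106 = 4
  h_107 = 12;  h_108 = 11;  h_109 = 1;  h_110 = 3;  h_111 = 4;  h_112 = 2
  h_113 = 4;  h_114 = 3;  h_115 = 6;  h_116 = 1;  h_117 = 10;  h_118 = 2
  h_119 = 0;  h_120 = 12;  h_121 = 12;  h_122 = 5;  h_123 = 7;  h_124 = 3
  h_125 = 3;  h_126 = 2;  h_127 = 12;  h_128 = 6;  h_129 = 10;  h_130 = 2
  h_131 = 0;  h_132 = 9;  h_133 = 2;  h_134 = 1;  h_135 = 1;  h_136 = 4
  h_137 = 0;  h_138 = 10;  h_139 = 12;  h_140 = 4;  h_141 = 5;  h_142 = 5
  h_143 = 1;  h_144 = 4;  h_145 = 4;  h_146 = 7;  h_147 = 1;  h_148 = 12
  h_149 = 5;  h_150 = 11;  h_151 = 3;  h_152 = 0;  h_153 = 11;  h_154 = 10
  h_155 = 0;  h_156 = 12;  h_157 = 0;  h_158 = 7;  h_159 = 1;  h_160 = 9
  h_161 = 0;  h_162 = 2;  h_163 = 8;  h_164 = 11;  h_165 = 2
h_166 = 8·2 + 5·11 + 5·8 + 8·2 + 8·0 = 10
h_167 = 8·10 + 5·2 + 5·11 + 8·8 + 8·2 = 4

4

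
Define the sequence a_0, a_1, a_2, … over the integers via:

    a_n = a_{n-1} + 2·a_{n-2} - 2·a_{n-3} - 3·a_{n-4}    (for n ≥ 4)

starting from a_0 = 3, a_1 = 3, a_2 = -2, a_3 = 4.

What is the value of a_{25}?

a_4 = 1·4 + 2·-2 + -2·3 + -3·3 = -15
a_5 = 1·-15 + 2·4 + -2·-2 + -3·3 = -12
a_6 = 1·-12 + 2·-15 + -2·4 + -3·-2 = -44
a_7 = 1·-44 + 2·-12 + -2·-15 + -3·4 = -50
a_8 = 1·-50 + 2·-44 + -2·-12 + -3·-15 = -69
a_9 = 1·-69 + 2·-50 + -2·-44 + -3·-12 = -45
a_10 = 1·-45 + 2·-69 + -2·-50 + -3·-44 = 49
a_11 = 1·49 + 2·-45 + -2·-69 + -3·-50 = 247
a_12 = 1·247 + 2·49 + -2·-45 + -3·-69 = 642
a_13 = 1·642 + 2·247 + -2·49 + -3·-45 = 1173
a_14 = 1·1173 + 2·642 + -2·247 + -3·49 = 1816
a_15 = 1·1816 + 2·1173 + -2·642 + -3·247 = 2137
a_16 = 1·2137 + 2·1816 + -2·1173 + -3·642 = 1497
a_17 = 1·1497 + 2·2137 + -2·1816 + -3·1173 = -1380
a_18 = 1·-1380 + 2·1497 + -2·2137 + -3·1816 = -8108
a_19 = 1·-8108 + 2·-1380 + -2·1497 + -3·2137 = -20273
a_20 = 1·-20273 + 2·-8108 + -2·-1380 + -3·1497 = -38220
a_21 = 1·-38220 + 2·-20273 + -2·-8108 + -3·-1380 = -58410
a_22 = 1·-58410 + 2·-38220 + -2·-20273 + -3·-8108 = -69980
a_23 = 1·-69980 + 2·-58410 + -2·-38220 + -3·-20273 = -49541
a_24 = 1·-49541 + 2·-69980 + -2·-58410 + -3·-38220 = 41979
a_25 = 1·41979 + 2·-49541 + -2·-69980 + -3·-58410 = 258087

258087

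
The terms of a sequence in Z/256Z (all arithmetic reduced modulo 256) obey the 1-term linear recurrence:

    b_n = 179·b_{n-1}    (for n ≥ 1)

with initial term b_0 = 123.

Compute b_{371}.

b_1 = 179·123 = 1
b_2 = 179·1 = 179
b_3 = 179·179 = 41
b_4 = 179·41 = 171
b_5 = 179·171 = 145
b_6 = 179·145 = 99
b_7 = 179·99 = 57
b_8 = 179·57 = 219
b_9 = 179·219 = 33
b_10 = 179·33 = 19
b_11 = 179·19 = 73
b_12 = 179·73 = 11
b_13 = 179·11 = 177
b_14 = 179·177 = 195
b_15 = 179·195 = 89
b_16 = 179·89 = 59
b_17 = 179·59 = 65
b_18 = 179·65 = 115
b_19 = 179·115 = 105
b_20 = 179·105 = 107
b_21 = 179·107 = 209
b_22 = 179·209 = 35
b_23 = 179·35 = 121
b_24 = 179·121 = 155
b_25 = 179·155 = 97
b_26 = 179·97 = 211
b_27 = 179·211 = 137
b_28 = 179·137 = 203
b_29 = 179·203 = 241
b_30 = 179·241 = 131
b_31 = 179·131 = 153
b_32 = 179·153 = 251
b_33 = 179·251 = 129
b_34 = 179·129 = 51
b_35 = 179·51 = 169
b_36 = 179·169 = 43
b_37 = 179·43 = 17
b_38 = 179·17 = 227
b_39 = 179·227 = 185
b_40 = 179·185 = 91
b_41 = 179·91 = 161
b_42 = 179·161 = 147
b_43 = 179·147 = 201
b_44 = 179·201 = 139
b_45 = 179·139 = 49
b_46 = 179·49 = 67
b_47 = 179·67 = 217
b_48 = 179·217 = 187
b_49 = 179·187 = 193
b_50 = 179·193 = 243
b_51 = 179·243 = 233
b_52 = 179·233 = 235
b_53 = 179·235 = 81
b_54 = 179·81 = 163
b_55 = 179·163 = 249
b_56 = 179·249 = 27
b_57 = 179·27 = 225
b_58 = 179·225 = 83
b_59 = 179·83 = 9
b_60 = 179·9 = 75
b_61 = 179·75 = 113
b_62 = 179·113 = 3
b_63 = 179·3 = 25
b_64 = 179·25 = 123
(b_64) = (123) = (b_0), so the sequence has period 64.
371 ≡ 51 (mod 64), hence b_371 = b_51 = 233.

233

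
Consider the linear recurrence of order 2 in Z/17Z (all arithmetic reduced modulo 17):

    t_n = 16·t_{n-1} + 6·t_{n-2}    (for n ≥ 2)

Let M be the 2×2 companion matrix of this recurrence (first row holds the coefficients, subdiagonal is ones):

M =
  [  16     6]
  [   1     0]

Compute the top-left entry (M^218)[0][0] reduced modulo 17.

3

(M^218)[0][0] is the top entry after applying M 218 times to the unit state (1, 0). Equivalently it is h_{219} for the auxiliary sequence (h_n) obeying the same recurrence with h_1 = 1 and h_i = 0 for 0 ≤ i < 1:
h_2 = 16·1 + 6·0 = 16
h_3 = 16·16 + 6·1 = 7
h_4 = 16·7 + 6·16 = 4
h_5 = 16·4 + 6·7 = 4
h_6 = 16·4 + 6·4 = 3
h_7 = 16·3 + 6·4 = 4
h_8 = 16·4 + 6·3 = 14
h_9 = 16·14 + 6·4 = 10
h_10 = 16·10 + 6·14 = 6
h_11 = 16·6 + 6·10 = 3
h_12 = 16·3 + 6·6 = 16
h_13 = 16·16 + 6·3 = 2
h_14 = 16·2 + 6·16 = 9
h_15 = 16·9 + 6·2 = 3
h_16 = 16·3 + 6·9 = 0
h_17 = 16·0 + 6·3 = 1
(h_16, h_17) = (0, 1) = (h_0, h_1), so the sequence has period 16.
219 ≡ 11 (mod 16), hence h_219 = h_11 = 3.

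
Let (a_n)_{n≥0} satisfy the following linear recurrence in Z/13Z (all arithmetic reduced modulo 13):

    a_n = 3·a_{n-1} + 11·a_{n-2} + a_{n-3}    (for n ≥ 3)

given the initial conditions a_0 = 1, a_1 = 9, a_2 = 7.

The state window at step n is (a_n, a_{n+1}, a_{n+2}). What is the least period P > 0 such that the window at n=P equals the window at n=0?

n=0: window = (1, 9, 7)
n=1: window = (9, 7, 4)
n=2: window = (7, 4, 7)
n=3: window = (4, 7, 7)
n=4: window = (7, 7, 11)
n=5: window = (7, 11, 0)
n=6: window = (11, 0, 11)
n=7: window = (0, 11, 5)
n=8: window = (11, 5, 6)
n=9: window = (5, 6, 6)
n=10: window = (6, 6, 11)
n=11: window = (6, 11, 1)
n=12: window = (11, 1, 0)
n=13: window = (1, 0, 9)
n=14: window = (0, 9, 2)
n=15: window = (9, 2, 1)
n=16: window = (2, 1, 8)
n=17: window = (1, 8, 11)
n=18: window = (8, 11, 5)
n=19: window = (11, 5, 1)
n=20: window = (5, 1, 4)
n=21: window = (1, 4, 2)
n=22: window = (4, 2, 12)
n=23: window = (2, 12, 10)
n=24: window = (12, 10, 8)
n=25: window = (10, 8, 3)
n=26: window = (8, 3, 3)
n=27: window = (3, 3, 11)
n=28: window = (3, 11, 4)
n=29: window = (11, 4, 6)
n=30: window = (4, 6, 8)
n=31: window = (6, 8, 3)
n=32: window = (8, 3, 12)
n=33: window = (3, 12, 12)
n=34: window = (12, 12, 2)
n=35: window = (12, 2, 7)
n=36: window = (2, 7, 3)
n=37: window = (7, 3, 10)
n=38: window = (3, 10, 5)
n=39: window = (10, 5, 11)
n=40: window = (5, 11, 7)
…
n=59: window = (9, 8, 1)
n=60: window = (8, 1, 9)
n=61: window = (1, 9, 7)
window at n=61 equals window at n=0 → period = 61

61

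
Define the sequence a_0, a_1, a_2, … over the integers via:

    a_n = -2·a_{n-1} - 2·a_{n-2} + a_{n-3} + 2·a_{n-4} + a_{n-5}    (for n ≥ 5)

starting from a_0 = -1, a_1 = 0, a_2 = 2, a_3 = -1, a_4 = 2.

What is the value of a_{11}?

a_5 = -2·2 + -2·-1 + 1·2 + 2·0 + 1·-1 = -1
a_6 = -2·-1 + -2·2 + 1·-1 + 2·2 + 1·0 = 1
a_7 = -2·1 + -2·-1 + 1·2 + 2·-1 + 1·2 = 2
a_8 = -2·2 + -2·1 + 1·-1 + 2·2 + 1·-1 = -4
a_9 = -2·-4 + -2·2 + 1·1 + 2·-1 + 1·2 = 5
a_10 = -2·5 + -2·-4 + 1·2 + 2·1 + 1·-1 = 1
a_11 = -2·1 + -2·5 + 1·-4 + 2·2 + 1·1 = -11

-11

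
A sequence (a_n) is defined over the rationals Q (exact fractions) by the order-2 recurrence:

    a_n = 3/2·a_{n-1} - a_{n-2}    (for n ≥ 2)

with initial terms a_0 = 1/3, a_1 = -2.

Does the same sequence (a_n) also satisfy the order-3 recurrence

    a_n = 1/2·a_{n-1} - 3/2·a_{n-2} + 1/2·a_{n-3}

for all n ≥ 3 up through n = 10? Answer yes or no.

Terms a_0..a_10: 1/3, -2, -10/3, -3, -7/6, 5/4, 73/24, 53/16, 185/96, -27/64, -983/384
n=3: candidate gives 3/2, actual a_3 = -3 ✗

no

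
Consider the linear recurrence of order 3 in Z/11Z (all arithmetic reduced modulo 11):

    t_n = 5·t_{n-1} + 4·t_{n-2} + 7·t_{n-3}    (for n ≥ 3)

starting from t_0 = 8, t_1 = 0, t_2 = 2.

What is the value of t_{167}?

5

t_3 = 5·2 + 4·0 + 7·8 = 0
t_4 = 5·0 + 4·2 + 7·0 = 8
t_5 = 5·8 + 4·0 + 7·2 = 10
t_6 = 5·10 + 4·8 + 7·0 = 5
t_7 = 5·5 + 4·10 + 7·8 = 0
t_8 = 5·0 + 4·5 + 7·10 = 2
Continuing the recurrence:
  t_9 = 1;  t_10 = 2;  t_11 = 6;  t_12 = 1;  t_13 = 10;  t_14 = 8
  t_15 = 10;  t_16 = 9;  t_17 = 9;  t_18 = 8;  t_19 = 7;  t_20 = 9
  t_21 = 8;  t_22 = 4;  t_23 = 5;  t_24 = 9;  t_25 = 5;  t_26 = 8
  t_27 = 2;  t_28 = 0;  t_29 = 9;  t_30 = 4;  t_31 = 1;  t_32 = 7
  t_33 = 1;  t_34 = 7;  t_35 = 0;  t_36 = 2;  t_37 = 4;  t_38 = 6
  t_39 = 5;  t_40 = 0;  t_41 = 7;  t_42 = 4;  t_43 = 4;  t_44 = 8
  t_45 = 7;  t_46 = 7;  t_47 = 9;  t_48 = 1;  t_49 = 2;  t_50 = 0
  t_51 = 4;  t_52 = 1;  t_53 = 10;  t_54 = 5;  t_55 = 6;  t_56 = 10
  t_57 = 10;  t_58 = 0;  t_59 = 0;  t_60 = 4;  t_61 = 9;  t_62 = 6
  t_63 = 6;  t_64 = 7;  t_65 = 2;  t_66 = 3;  t_67 = 6;  t_68 = 1
  t_69 = 6;  t_70 = 10;  t_71 = 4;  t_72 = 3;  t_73 = 2;  t_74 = 6
  t_75 = 4;  t_76 = 3;  t_77 = 7;  t_78 = 9;  t_79 = 6;  t_80 = 5
  t_81 = 2;  t_82 = 6;  t_83 = 7;  t_84 = 7;  t_85 = 6;  t_86 = 8
  t_87 = 3;  t_88 = 1;  t_89 = 7;  t_90 = 5;  t_91 = 5;  t_92 = 6
  t_93 = 8;  t_94 = 0;  t_95 = 8;  t_96 = 8;  t_97 = 6;  t_98 = 8
  t_99 = 10;  t_100 = 3;  t_101 = 1;  t_102 = 10;  t_103 = 9;  t_104 = 4
  t_105 = 5;  t_106 = 5;  t_107 = 7;  t_108 = 2;  t_109 = 7;  t_110 = 4
  t_111 = 7;  t_112 = 1;  t_113 = 6;  t_114 = 6;  t_115 = 6;  t_116 = 8
  t_117 = 7;  t_118 = 10;  t_119 = 2;  t_120 = 0;  t_121 = 1;  t_122 = 8
  t_123 = 0;  t_124 = 6;  t_125 = 9;  t_126 = 3;  t_127 = 5;  t_128 = 1
  t_129 = 2;  t_130 = 5;  t_131 = 7;  t_132 = 3;  t_133 = 1;  t_134 = 0
  t_135 = 3;  t_136 = 0;  t_137 = 1;  t_138 = 4;  t_139 = 2;  t_140 = 0
  t_141 = 3;  t_142 = 7;  t_143 = 3;  t_144 = 9;  t_145 = 7;  t_146 = 4
  t_147 = 1;  t_148 = 4;  t_149 = 8;  t_150 = 8;  t_151 = 1;  t_152 = 5
  t_153 = 8;  t_154 = 1;  t_155 = 6;  t_156 = 2;  t_157 = 8;  t_158 = 2
  t_159 = 1;  t_160 = 3;  t_161 = 0;  t_162 = 8;  t_163 = 6;  t_164 = 7
  t_165 = 5
t_166 = 5·5 + 4·7 + 7·6 = 7
t_167 = 5·7 + 4·5 + 7·7 = 5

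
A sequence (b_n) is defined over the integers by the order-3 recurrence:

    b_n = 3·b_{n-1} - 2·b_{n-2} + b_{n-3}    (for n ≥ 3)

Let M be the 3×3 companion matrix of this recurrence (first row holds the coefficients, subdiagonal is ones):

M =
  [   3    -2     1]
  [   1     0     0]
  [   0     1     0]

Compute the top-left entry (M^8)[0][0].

1081

(M^8)[0][0] is the top entry after applying M 8 times to the unit state (1, 0, 0). Equivalently it is h_{10} for the auxiliary sequence (h_n) obeying the same recurrence with h_2 = 1 and h_i = 0 for 0 ≤ i < 2:
h_3 = 3·1 + -2·0 + 1·0 = 3
h_4 = 3·3 + -2·1 + 1·0 = 7
h_5 = 3·7 + -2·3 + 1·1 = 16
h_6 = 3·16 + -2·7 + 1·3 = 37
h_7 = 3·37 + -2·16 + 1·7 = 86
h_8 = 3·86 + -2·37 + 1·16 = 200
h_9 = 3·200 + -2·86 + 1·37 = 465
h_10 = 3·465 + -2·200 + 1·86 = 1081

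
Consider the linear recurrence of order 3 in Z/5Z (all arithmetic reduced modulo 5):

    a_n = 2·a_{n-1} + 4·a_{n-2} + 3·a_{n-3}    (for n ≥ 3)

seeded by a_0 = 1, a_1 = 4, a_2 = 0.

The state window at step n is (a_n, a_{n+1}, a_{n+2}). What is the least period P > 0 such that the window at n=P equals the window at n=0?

124

n=0: window = (1, 4, 0)
n=1: window = (4, 0, 4)
n=2: window = (0, 4, 0)
n=3: window = (4, 0, 1)
n=4: window = (0, 1, 4)
n=5: window = (1, 4, 2)
n=6: window = (4, 2, 3)
n=7: window = (2, 3, 1)
n=8: window = (3, 1, 0)
n=9: window = (1, 0, 3)
n=10: window = (0, 3, 4)
n=11: window = (3, 4, 0)
n=12: window = (4, 0, 0)
n=13: window = (0, 0, 2)
n=14: window = (0, 2, 4)
n=15: window = (2, 4, 1)
n=16: window = (4, 1, 4)
n=17: window = (1, 4, 4)
n=18: window = (4, 4, 2)
n=19: window = (4, 2, 2)
n=20: window = (2, 2, 4)
n=21: window = (2, 4, 2)
n=22: window = (4, 2, 1)
n=23: window = (2, 1, 2)
n=24: window = (1, 2, 4)
n=25: window = (2, 4, 4)
n=26: window = (4, 4, 0)
n=27: window = (4, 0, 3)
n=28: window = (0, 3, 3)
n=29: window = (3, 3, 3)
n=30: window = (3, 3, 2)
n=31: window = (3, 2, 0)
n=32: window = (2, 0, 2)
n=33: window = (0, 2, 0)
n=34: window = (2, 0, 3)
n=35: window = (0, 3, 2)
n=36: window = (3, 2, 1)
n=37: window = (2, 1, 4)
n=38: window = (1, 4, 3)
n=39: window = (4, 3, 0)
n=40: window = (3, 0, 4)
…
n=122: window = (1, 1, 1)
n=123: window = (1, 1, 4)
n=124: window = (1, 4, 0)
window at n=124 equals window at n=0 → period = 124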